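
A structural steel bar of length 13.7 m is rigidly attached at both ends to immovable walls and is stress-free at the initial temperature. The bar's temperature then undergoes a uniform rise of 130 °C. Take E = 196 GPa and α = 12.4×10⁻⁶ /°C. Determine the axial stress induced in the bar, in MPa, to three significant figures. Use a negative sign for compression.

Free thermal expansion αLΔT = 12.4e-6 · 13700 · 130 = 22.08 mm.
The walls impose strain ε = −(22.08)/13700 = -1.6120e-03; σ = Eε = 196000 · -1.6120e-03 = -316 MPa.

-316 MPa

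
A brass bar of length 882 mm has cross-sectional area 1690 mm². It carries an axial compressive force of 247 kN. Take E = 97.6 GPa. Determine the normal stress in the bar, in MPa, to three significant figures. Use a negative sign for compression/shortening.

-146 MPa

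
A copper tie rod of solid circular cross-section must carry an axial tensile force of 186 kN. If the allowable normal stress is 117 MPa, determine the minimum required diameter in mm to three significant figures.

Required area A ≥ P/σ_allow = 186000/117 = 1590 mm².
For a solid circular section, d ≥ √(4A/π) = 44.99 mm.

45.0 mm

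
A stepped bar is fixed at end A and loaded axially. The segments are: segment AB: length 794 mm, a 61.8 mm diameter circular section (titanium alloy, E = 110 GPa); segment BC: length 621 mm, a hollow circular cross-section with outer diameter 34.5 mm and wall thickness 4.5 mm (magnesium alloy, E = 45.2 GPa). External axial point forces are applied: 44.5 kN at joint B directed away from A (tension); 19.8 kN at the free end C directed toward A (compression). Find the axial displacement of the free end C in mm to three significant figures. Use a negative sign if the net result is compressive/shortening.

-0.582 mm

Internal axial forces (sectioning from the free end, tension +): N_BC = -19.8 kN, N_AB = 24.7 kN.
A_AB = 3000 mm².
A_BC = 424.1 mm².
δ_AB = 24700·794/(3000·110000) = 0.05944 mm
δ_BC = -19800·621/(424.1·45200) = -0.6414 mm
δ = Σδ_i = -0.582 mm.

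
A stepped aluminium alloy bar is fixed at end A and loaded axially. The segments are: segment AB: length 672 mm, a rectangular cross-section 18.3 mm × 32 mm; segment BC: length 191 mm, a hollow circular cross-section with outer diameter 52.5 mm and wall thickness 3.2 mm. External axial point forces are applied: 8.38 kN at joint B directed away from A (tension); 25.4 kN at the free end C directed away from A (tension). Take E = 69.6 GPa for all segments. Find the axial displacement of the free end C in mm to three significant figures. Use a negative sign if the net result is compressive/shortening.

Internal axial forces (sectioning from the free end, tension +): N_BC = 25.4 kN, N_AB = 33.78 kN.
A_AB = 585.6 mm².
A_BC = 495.6 mm².
δ_AB = 33780·672/(585.6·69600) = 0.557 mm
δ_BC = 25400·191/(495.6·69600) = 0.1406 mm
δ = Σδ_i = 0.6976 mm.

0.698 mm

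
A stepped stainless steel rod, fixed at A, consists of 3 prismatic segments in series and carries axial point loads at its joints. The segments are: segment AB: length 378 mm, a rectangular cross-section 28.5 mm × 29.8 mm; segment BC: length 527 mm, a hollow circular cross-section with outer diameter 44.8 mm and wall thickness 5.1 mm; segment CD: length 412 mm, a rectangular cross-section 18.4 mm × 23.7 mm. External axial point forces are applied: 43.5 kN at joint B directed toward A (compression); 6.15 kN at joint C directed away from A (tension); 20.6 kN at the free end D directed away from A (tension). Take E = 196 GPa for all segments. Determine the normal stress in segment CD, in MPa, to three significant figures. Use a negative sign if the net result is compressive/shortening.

Internal axial forces (sectioning from the free end, tension +): N_CD = 20.6 kN, N_BC = 26.75 kN, N_AB = -16.75 kN.
A_CD = 436.1 mm².
σ_CD = N_CD/A_CD = 20600/436.1 = 47.24 MPa.

47.2 MPa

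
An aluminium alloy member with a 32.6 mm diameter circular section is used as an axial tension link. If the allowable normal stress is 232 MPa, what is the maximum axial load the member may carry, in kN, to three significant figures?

A = 834.7 mm².
P_max = σ_allow · A = 232 · 834.7 = 193600 N = 193.6 kN.

194 kN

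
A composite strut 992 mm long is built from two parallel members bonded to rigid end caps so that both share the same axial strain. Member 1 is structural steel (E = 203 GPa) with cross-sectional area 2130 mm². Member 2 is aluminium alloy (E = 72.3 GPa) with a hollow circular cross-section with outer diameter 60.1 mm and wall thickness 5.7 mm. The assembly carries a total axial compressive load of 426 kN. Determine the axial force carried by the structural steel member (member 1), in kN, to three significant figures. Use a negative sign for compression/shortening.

-366 kN

A_2 = 974.1 mm².
Equal strain + equilibrium ⇒ each member carries load in proportion to AE: A₁E₁ = 432400000 N, A₂E₂ = 70430000 N, ΣAE = 502800000 N.
F₁ = P·A₁E₁/ΣAE = -426000·432400000/502800000 = -366300 N.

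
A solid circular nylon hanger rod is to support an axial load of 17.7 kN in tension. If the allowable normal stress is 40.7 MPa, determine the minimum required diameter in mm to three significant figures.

Required area A ≥ P/σ_allow = 17700/40.7 = 434.9 mm².
For a solid circular section, d ≥ √(4A/π) = 23.53 mm.

23.5 mm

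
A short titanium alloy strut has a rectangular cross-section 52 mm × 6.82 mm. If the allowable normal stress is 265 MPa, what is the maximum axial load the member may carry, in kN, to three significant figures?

94.0 kN

A = 354.6 mm².
P_max = σ_allow · A = 265 · 354.6 = 93980 N = 93.98 kN.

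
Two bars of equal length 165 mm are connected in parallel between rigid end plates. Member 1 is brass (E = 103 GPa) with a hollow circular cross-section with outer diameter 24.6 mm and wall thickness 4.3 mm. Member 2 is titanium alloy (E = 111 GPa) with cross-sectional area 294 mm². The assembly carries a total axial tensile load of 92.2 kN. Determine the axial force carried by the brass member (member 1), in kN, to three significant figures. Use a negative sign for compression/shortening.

42.8 kN

A_1 = 274.2 mm².
Equal strain + equilibrium ⇒ each member carries load in proportion to AE: A₁E₁ = 28250000 N, A₂E₂ = 32630000 N, ΣAE = 60880000 N.
F₁ = P·A₁E₁/ΣAE = 92200·28250000/60880000 = 42780 N.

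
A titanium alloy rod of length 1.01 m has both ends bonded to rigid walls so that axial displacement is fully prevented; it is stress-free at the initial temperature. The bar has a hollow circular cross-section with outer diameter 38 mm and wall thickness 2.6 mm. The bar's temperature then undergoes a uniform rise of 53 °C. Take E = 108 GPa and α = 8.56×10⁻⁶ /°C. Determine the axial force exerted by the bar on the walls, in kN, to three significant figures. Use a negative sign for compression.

-14.2 kN

Free thermal expansion αLΔT = 8.56e-6 · 1010 · 53 = 0.4582 mm.
The walls impose strain ε = −(0.4582)/1010 = -4.5368e-04; σ = Eε = 108000 · -4.5368e-04 = -49 MPa.
Wall reaction R = σ·A = -49·289.2 = -14170 N = -14.17 kN.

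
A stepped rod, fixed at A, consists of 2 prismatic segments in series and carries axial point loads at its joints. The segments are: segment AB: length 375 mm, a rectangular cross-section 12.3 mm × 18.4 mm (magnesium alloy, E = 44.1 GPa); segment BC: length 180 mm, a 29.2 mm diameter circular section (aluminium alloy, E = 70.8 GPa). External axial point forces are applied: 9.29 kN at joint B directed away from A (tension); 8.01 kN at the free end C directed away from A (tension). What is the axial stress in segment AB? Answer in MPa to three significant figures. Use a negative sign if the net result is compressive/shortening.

Internal axial forces (sectioning from the free end, tension +): N_BC = 8.01 kN, N_AB = 17.3 kN.
A_AB = 226.3 mm².
σ_AB = N_AB/A_AB = 17300/226.3 = 76.44 MPa.

76.4 MPa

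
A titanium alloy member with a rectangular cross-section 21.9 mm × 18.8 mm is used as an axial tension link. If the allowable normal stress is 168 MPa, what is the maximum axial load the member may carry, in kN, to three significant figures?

A = 411.7 mm².
P_max = σ_allow · A = 168 · 411.7 = 69170 N = 69.17 kN.

69.2 kN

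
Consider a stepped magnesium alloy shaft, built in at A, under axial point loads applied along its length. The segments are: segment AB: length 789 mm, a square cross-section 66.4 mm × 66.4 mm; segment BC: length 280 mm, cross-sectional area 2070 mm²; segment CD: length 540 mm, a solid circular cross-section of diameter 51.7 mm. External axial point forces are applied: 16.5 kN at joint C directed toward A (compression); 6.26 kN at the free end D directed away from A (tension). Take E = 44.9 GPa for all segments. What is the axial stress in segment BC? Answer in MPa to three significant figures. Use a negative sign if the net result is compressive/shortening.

Internal axial forces (sectioning from the free end, tension +): N_CD = 6.26 kN, N_BC = -10.24 kN, N_AB = -10.24 kN.
σ_BC = N_BC/A_BC = -10240/2070 = -4.947 MPa.

-4.95 MPa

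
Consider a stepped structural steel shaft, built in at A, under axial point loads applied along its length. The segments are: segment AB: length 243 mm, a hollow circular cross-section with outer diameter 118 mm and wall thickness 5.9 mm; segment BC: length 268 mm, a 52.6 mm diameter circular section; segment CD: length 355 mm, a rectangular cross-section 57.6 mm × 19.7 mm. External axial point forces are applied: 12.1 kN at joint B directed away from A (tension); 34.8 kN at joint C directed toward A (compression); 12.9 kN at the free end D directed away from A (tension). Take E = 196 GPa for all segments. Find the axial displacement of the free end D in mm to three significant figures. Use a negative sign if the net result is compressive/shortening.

9.63e-04 mm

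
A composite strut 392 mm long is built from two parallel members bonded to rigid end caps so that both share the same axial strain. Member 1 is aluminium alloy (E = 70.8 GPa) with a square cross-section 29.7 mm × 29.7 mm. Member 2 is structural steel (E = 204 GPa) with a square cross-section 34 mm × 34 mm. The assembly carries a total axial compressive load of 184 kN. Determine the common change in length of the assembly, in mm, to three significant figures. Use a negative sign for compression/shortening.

A_1 = 882.1 mm².
A_2 = 1156 mm².
Equal strain + equilibrium ⇒ each member carries load in proportion to AE: A₁E₁ = 62450000 N, A₂E₂ = 235800000 N, ΣAE = 298300000 N.
δ = PL/ΣAE = -184000·392/298300000 = -0.2418 mm.

-0.242 mm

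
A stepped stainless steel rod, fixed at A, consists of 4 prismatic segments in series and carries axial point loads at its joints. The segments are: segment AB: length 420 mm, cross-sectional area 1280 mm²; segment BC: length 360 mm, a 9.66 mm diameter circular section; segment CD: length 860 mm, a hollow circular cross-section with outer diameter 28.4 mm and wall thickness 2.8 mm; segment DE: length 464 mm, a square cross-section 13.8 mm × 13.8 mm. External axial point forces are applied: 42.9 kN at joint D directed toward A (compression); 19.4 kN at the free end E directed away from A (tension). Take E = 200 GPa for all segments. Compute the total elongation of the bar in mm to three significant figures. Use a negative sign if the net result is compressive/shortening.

-0.828 mm

Internal axial forces (sectioning from the free end, tension +): N_DE = 19.4 kN, N_CD = -23.5 kN, N_BC = -23.5 kN, N_AB = -23.5 kN.
A_BC = 73.29 mm².
A_CD = 225.2 mm².
A_DE = 190.4 mm².
δ_AB = -23500·420/(1280·200000) = -0.03855 mm
δ_BC = -23500·360/(73.29·200000) = -0.5772 mm
δ_CD = -23500·860/(225.2·200000) = -0.4487 mm
δ_DE = 19400·464/(190.4·200000) = 0.2363 mm
δ = Σδ_i = -0.8281 mm.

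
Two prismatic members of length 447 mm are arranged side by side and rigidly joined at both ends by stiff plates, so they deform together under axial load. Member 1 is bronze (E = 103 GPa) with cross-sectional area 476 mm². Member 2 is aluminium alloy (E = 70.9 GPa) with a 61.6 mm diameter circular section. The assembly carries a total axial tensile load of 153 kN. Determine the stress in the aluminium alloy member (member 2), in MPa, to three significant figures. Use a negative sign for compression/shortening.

A_2 = 2980 mm².
Equal strain + equilibrium ⇒ each member carries load in proportion to AE: A₁E₁ = 49030000 N, A₂E₂ = 211300000 N, ΣAE = 260300000 N.
σ₂ = P·E₂/ΣAE = 153000·70900/260300000 = 41.67 MPa.

41.7 MPa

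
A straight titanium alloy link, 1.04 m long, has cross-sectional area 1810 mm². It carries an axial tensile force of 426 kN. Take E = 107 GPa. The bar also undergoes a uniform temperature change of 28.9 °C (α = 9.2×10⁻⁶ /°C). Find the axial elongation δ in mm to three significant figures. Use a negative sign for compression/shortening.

δ_mech = NL/(AE) = 426000·1040/(1810·107000) = 2.288 mm.
δ_thermal = αLΔT = 9.2e-6·1040·28.9 = 0.2765 mm.
δ = δ_mech + δ_thermal = 2.564 mm.

2.56 mm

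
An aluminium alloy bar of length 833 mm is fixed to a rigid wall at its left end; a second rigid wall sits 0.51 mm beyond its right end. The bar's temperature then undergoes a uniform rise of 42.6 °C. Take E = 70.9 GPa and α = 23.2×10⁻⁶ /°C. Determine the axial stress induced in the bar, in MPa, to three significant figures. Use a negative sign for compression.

Free thermal expansion αLΔT = 23.2e-6 · 833 · 42.6 = 0.8233 mm.
The walls engage after the gap closes; constrained expansion = 0.8233 − 0.51 = 0.3133 mm.
The walls impose strain ε = −(0.3133)/833 = -3.7608e-04; σ = Eε = 70900 · -3.7608e-04 = -26.66 MPa.

-26.7 MPa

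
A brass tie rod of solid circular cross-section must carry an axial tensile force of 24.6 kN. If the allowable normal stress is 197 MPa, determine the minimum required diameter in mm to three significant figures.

Required area A ≥ P/σ_allow = 24600/197 = 124.9 mm².
For a solid circular section, d ≥ √(4A/π) = 12.61 mm.

12.6 mm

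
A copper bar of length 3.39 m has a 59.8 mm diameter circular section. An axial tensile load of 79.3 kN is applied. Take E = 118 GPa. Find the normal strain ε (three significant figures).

A = 2809 mm².
σ = N/A = 28.23 MPa; ε = σ/E = 28.23/118000 = 2.393e-04.

2.39e-04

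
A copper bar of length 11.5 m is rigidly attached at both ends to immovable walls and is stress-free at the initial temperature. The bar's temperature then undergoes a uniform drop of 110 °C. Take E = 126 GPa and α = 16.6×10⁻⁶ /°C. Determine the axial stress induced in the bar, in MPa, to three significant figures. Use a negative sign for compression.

Free thermal expansion αLΔT = 16.6e-6 · 11500 · -110 = -21 mm.
The walls impose strain ε = −(-21)/11500 = 1.8260e-03; σ = Eε = 126000 · 1.8260e-03 = 230.1 MPa.

230 MPa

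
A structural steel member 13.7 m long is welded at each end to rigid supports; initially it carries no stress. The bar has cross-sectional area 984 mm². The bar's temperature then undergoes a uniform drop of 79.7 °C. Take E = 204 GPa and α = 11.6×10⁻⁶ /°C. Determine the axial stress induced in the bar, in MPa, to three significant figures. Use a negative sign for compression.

189 MPa

Free thermal expansion αLΔT = 11.6e-6 · 13700 · -79.7 = -12.67 mm.
The walls impose strain ε = −(-12.67)/13700 = 9.2452e-04; σ = Eε = 204000 · 9.2452e-04 = 188.6 MPa.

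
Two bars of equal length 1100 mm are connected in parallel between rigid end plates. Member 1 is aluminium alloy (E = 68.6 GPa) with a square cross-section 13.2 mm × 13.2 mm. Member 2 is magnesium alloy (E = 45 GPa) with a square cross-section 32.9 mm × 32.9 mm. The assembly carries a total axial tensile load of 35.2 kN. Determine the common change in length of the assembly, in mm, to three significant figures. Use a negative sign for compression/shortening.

A_1 = 174.2 mm².
A_2 = 1082 mm².
Equal strain + equilibrium ⇒ each member carries load in proportion to AE: A₁E₁ = 11950000 N, A₂E₂ = 48710000 N, ΣAE = 60660000 N.
δ = PL/ΣAE = 35200·1100/60660000 = 0.6383 mm.

0.638 mm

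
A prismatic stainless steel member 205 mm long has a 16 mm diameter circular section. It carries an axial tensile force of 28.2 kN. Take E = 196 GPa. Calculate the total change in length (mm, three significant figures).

0.147 mm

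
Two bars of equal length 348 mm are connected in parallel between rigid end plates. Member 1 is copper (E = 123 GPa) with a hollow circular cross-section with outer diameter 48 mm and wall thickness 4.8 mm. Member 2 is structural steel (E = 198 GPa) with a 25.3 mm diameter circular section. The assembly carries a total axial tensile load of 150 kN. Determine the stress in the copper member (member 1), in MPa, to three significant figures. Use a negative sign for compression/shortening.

103 MPa

A_1 = 651.4 mm².
A_2 = 502.7 mm².
Equal strain + equilibrium ⇒ each member carries load in proportion to AE: A₁E₁ = 80130000 N, A₂E₂ = 99540000 N, ΣAE = 179700000 N.
σ₁ = P·E₁/ΣAE = 150000·123000/179700000 = 102.7 MPa.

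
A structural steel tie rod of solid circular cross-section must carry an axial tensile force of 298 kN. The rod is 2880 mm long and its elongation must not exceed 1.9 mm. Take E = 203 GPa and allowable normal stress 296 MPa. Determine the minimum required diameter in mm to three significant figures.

53.2 mm

Required area A ≥ P/σ_allow = 298000/296 = 1007 mm².
For a solid circular section, d ≥ √(4A/π) = 35.8 mm.
Elongation limit: A ≥ PL/(Eδ_allow) = 298000·2880/(203000·1.9) = 2225 mm² ⇒ d ≥ 53.23 mm.
The elongation limit governs.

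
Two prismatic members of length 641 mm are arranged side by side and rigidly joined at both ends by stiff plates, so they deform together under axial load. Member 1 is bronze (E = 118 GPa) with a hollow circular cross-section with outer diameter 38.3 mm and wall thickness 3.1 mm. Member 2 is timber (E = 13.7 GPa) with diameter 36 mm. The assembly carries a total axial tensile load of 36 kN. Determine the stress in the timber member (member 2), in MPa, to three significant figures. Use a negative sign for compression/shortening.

9.07 MPa

A_1 = 342.8 mm².
A_2 = 1018 mm².
Equal strain + equilibrium ⇒ each member carries load in proportion to AE: A₁E₁ = 40450000 N, A₂E₂ = 13940000 N, ΣAE = 54400000 N.
σ₂ = P·E₂/ΣAE = 36000·13700/54400000 = 9.067 MPa.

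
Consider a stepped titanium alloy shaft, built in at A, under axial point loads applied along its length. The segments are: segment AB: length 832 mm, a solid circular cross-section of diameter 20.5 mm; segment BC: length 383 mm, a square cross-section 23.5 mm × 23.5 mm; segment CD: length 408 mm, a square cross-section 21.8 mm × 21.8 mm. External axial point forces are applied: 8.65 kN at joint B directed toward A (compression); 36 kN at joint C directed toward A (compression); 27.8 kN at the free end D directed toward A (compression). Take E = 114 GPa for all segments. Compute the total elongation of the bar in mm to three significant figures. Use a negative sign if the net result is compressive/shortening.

Internal axial forces (sectioning from the free end, tension +): N_CD = -27.8 kN, N_BC = -63.8 kN, N_AB = -72.45 kN.
A_AB = 330.1 mm².
A_BC = 552.2 mm².
A_CD = 475.2 mm².
δ_AB = -72450·832/(330.1·114000) = -1.602 mm
δ_BC = -63800·383/(552.2·114000) = -0.3881 mm
δ_CD = -27800·408/(475.2·114000) = -0.2094 mm
δ = Σδ_i = -2.199 mm.

-2.20 mm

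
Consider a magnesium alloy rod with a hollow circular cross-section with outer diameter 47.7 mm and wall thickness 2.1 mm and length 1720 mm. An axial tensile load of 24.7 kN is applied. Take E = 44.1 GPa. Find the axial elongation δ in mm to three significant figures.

A = 300.8 mm².
δ_mech = NL/(AE) = 24700·1720/(300.8·44100) = 3.202 mm.

3.20 mm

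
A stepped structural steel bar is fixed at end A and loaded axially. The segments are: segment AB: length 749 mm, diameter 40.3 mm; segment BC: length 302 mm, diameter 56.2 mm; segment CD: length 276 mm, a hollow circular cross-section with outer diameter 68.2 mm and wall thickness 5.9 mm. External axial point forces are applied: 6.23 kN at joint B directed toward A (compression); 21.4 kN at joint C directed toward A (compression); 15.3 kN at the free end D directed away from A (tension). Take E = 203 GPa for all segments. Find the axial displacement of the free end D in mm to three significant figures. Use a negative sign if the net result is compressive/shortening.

-0.0213 mm

Internal axial forces (sectioning from the free end, tension +): N_CD = 15.3 kN, N_BC = -6.1 kN, N_AB = -12.33 kN.
A_AB = 1276 mm².
A_BC = 2481 mm².
A_CD = 1155 mm².
δ_AB = -12330·749/(1276·203000) = -0.03567 mm
δ_BC = -6100·302/(2481·203000) = -0.003658 mm
δ_CD = 15300·276/(1155·203000) = 0.01801 mm
δ = Σδ_i = -0.02131 mm.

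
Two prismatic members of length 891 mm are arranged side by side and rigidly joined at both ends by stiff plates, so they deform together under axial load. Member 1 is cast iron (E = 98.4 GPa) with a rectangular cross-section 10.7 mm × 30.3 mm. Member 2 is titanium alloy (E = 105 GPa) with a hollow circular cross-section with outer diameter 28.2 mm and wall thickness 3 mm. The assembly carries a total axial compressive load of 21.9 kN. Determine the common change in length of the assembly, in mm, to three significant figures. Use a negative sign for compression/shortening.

A_1 = 324.2 mm².
A_2 = 237.5 mm².
Equal strain + equilibrium ⇒ each member carries load in proportion to AE: A₁E₁ = 31900000 N, A₂E₂ = 24940000 N, ΣAE = 56840000 N.
δ = PL/ΣAE = -21900·891/56840000 = -0.3433 mm.

-0.343 mm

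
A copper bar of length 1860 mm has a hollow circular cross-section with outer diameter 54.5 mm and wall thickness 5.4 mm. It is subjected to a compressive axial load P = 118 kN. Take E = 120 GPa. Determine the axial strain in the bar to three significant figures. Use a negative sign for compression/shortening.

A = 833 mm².
σ = N/A = -141.7 MPa; ε = σ/E = -141.7/120000 = -1.181e-03.

-0.00118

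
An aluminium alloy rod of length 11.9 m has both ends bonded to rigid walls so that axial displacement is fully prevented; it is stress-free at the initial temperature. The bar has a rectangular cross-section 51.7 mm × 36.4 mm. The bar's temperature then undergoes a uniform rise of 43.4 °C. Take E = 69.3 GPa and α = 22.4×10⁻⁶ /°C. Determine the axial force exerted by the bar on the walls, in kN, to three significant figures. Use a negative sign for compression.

-127 kN

Free thermal expansion αLΔT = 22.4e-6 · 11900 · 43.4 = 11.57 mm.
The walls impose strain ε = −(11.57)/11900 = -9.7216e-04; σ = Eε = 69300 · -9.7216e-04 = -67.37 MPa.
Wall reaction R = σ·A = -67.37·1882 = -126800 N = -126.8 kN.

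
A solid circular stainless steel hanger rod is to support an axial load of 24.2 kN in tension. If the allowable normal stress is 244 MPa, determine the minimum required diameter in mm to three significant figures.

11.2 mm

Required area A ≥ P/σ_allow = 24200/244 = 99.18 mm².
For a solid circular section, d ≥ √(4A/π) = 11.24 mm.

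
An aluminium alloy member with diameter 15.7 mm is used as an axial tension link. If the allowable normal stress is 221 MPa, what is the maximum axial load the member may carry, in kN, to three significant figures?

42.8 kN

A = 193.6 mm².
P_max = σ_allow · A = 221 · 193.6 = 42780 N = 42.78 kN.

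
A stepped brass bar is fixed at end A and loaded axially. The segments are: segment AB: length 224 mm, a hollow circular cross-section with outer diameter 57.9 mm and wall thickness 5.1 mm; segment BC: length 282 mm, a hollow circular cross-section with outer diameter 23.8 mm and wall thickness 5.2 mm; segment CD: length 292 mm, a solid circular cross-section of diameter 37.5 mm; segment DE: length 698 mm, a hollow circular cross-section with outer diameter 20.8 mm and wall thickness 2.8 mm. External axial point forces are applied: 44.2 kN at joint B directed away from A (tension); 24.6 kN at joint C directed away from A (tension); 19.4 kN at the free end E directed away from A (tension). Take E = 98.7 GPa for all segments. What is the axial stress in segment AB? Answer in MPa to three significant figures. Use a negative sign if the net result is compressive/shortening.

Internal axial forces (sectioning from the free end, tension +): N_DE = 19.4 kN, N_CD = 19.4 kN, N_BC = 44 kN, N_AB = 88.2 kN.
A_AB = 846 mm².
σ_AB = N_AB/A_AB = 88200/846 = 104.3 MPa.

104 MPa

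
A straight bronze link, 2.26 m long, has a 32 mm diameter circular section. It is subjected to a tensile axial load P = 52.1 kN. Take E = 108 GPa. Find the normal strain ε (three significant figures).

6.00e-04

A = 804.2 mm².
σ = N/A = 64.78 MPa; ε = σ/E = 64.78/108000 = 5.998e-04.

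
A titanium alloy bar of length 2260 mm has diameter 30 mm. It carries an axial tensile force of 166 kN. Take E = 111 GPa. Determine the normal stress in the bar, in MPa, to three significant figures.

A = 706.9 mm².
σ = N/A = 166000/706.9 = 234.8 MPa.

235 MPa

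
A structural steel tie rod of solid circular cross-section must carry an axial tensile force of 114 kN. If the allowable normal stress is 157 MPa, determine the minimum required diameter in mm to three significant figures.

30.4 mm

Required area A ≥ P/σ_allow = 114000/157 = 726.1 mm².
For a solid circular section, d ≥ √(4A/π) = 30.41 mm.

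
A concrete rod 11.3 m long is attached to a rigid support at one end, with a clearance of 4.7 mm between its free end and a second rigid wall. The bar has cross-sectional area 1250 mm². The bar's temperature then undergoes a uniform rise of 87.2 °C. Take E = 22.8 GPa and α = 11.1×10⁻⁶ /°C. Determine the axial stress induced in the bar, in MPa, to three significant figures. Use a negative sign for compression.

-12.6 MPa

Free thermal expansion αLΔT = 11.1e-6 · 11300 · 87.2 = 10.94 mm.
The walls engage after the gap closes; constrained expansion = 10.94 − 4.7 = 6.237 mm.
The walls impose strain ε = −(6.237)/11300 = -5.5199e-04; σ = Eε = 22800 · -5.5199e-04 = -12.59 MPa.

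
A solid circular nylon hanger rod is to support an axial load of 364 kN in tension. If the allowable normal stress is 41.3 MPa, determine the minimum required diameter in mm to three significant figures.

106 mm

Required area A ≥ P/σ_allow = 364000/41.3 = 8814 mm².
For a solid circular section, d ≥ √(4A/π) = 105.9 mm.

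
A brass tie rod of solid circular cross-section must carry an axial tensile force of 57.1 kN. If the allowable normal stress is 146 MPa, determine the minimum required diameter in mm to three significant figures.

22.3 mm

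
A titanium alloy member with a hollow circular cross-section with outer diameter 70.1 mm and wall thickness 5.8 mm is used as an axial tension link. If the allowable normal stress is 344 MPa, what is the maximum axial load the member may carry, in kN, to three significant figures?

A = 1172 mm².
P_max = σ_allow · A = 344 · 1172 = 403000 N = 403 kN.

403 kN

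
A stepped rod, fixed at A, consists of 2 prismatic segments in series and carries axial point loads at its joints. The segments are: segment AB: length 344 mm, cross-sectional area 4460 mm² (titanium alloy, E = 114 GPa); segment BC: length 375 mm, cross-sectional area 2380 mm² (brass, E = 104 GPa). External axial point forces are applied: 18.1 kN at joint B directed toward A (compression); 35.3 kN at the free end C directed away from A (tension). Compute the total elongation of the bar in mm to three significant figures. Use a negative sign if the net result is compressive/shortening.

0.0651 mm

Internal axial forces (sectioning from the free end, tension +): N_BC = 35.3 kN, N_AB = 17.2 kN.
δ_AB = 17200·344/(4460·114000) = 0.01164 mm
δ_BC = 35300·375/(2380·104000) = 0.05348 mm
δ = Σδ_i = 0.06512 mm.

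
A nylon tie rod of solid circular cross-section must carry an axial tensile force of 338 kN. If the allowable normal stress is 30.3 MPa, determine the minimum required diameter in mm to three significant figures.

119 mm

Required area A ≥ P/σ_allow = 338000/30.3 = 11160 mm².
For a solid circular section, d ≥ √(4A/π) = 119.2 mm.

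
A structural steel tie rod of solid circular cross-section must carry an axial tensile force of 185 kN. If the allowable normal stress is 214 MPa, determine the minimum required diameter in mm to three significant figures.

33.2 mm

Required area A ≥ P/σ_allow = 185000/214 = 864.5 mm².
For a solid circular section, d ≥ √(4A/π) = 33.18 mm.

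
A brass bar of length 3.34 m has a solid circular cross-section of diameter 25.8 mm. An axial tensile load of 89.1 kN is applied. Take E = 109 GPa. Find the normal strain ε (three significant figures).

A = 522.8 mm².
σ = N/A = 170.4 MPa; ε = σ/E = 170.4/109000 = 1.564e-03.

0.00156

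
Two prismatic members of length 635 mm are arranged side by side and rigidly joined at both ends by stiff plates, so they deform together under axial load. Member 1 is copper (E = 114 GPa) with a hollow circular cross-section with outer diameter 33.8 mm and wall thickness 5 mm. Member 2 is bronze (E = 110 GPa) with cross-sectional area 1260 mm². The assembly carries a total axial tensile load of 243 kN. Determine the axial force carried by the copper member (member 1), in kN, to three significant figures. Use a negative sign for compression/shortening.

A_1 = 452.4 mm².
Equal strain + equilibrium ⇒ each member carries load in proportion to AE: A₁E₁ = 51570000 N, A₂E₂ = 138600000 N, ΣAE = 190200000 N.
F₁ = P·A₁E₁/ΣAE = 243000·51570000/190200000 = 65900 N.

65.9 kN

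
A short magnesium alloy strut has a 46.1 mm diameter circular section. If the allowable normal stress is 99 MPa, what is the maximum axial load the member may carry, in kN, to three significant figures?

165 kN

A = 1669 mm².
P_max = σ_allow · A = 99 · 1669 = 165200 N = 165.2 kN.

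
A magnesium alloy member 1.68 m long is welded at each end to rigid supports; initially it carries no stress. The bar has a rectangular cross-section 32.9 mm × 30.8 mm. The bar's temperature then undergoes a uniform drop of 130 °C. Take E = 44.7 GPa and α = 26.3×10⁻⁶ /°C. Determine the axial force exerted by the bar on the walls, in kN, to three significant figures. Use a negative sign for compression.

155 kN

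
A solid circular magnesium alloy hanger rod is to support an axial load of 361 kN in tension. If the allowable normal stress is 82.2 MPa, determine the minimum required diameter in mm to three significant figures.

Required area A ≥ P/σ_allow = 361000/82.2 = 4392 mm².
For a solid circular section, d ≥ √(4A/π) = 74.78 mm.

74.8 mm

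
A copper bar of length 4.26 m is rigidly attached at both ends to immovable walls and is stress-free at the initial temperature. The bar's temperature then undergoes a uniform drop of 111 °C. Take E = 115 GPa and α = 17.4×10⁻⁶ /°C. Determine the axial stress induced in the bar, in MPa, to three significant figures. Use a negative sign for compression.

222 MPa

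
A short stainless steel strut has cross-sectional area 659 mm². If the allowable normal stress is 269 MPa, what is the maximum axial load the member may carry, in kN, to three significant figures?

177 kN

P_max = σ_allow · A = 269 · 659 = 177300 N = 177.3 kN.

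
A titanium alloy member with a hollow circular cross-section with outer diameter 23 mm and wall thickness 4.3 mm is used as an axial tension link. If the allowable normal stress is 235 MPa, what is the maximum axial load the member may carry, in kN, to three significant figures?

A = 252.6 mm².
P_max = σ_allow · A = 235 · 252.6 = 59360 N = 59.36 kN.

59.4 kN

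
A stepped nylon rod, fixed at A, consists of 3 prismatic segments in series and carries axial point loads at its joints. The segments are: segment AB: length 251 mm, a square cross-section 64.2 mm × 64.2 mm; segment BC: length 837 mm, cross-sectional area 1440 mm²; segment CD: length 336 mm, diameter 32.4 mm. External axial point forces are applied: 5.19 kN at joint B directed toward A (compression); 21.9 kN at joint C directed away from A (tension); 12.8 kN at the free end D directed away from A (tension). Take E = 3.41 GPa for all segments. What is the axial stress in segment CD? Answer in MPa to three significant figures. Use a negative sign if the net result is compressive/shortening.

Internal axial forces (sectioning from the free end, tension +): N_CD = 12.8 kN, N_BC = 34.7 kN, N_AB = 29.51 kN.
A_CD = 824.5 mm².
σ_CD = N_CD/A_CD = 12800/824.5 = 15.52 MPa.

15.5 MPa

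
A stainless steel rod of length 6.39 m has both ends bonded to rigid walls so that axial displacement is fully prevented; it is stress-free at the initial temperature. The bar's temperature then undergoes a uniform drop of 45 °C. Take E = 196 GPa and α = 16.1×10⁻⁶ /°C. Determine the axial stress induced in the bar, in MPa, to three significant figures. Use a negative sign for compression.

Free thermal expansion αLΔT = 16.1e-6 · 6390 · -45 = -4.63 mm.
The walls impose strain ε = −(-4.63)/6390 = 7.2450e-04; σ = Eε = 196000 · 7.2450e-04 = 142 MPa.

142 MPa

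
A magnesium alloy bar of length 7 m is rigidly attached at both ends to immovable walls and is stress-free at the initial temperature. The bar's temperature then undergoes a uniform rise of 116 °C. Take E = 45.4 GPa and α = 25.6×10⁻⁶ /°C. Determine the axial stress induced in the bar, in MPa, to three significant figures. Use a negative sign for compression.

-135 MPa

Free thermal expansion αLΔT = 25.6e-6 · 7000 · 116 = 20.79 mm.
The walls impose strain ε = −(20.79)/7000 = -2.9696e-03; σ = Eε = 45400 · -2.9696e-03 = -134.8 MPa.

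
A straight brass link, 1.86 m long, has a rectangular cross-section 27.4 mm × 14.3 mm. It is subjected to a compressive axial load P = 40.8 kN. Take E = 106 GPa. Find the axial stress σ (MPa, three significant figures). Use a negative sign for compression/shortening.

-104 MPa

A = 391.8 mm².
σ = N/A = -40800/391.8 = -104.1 MPa.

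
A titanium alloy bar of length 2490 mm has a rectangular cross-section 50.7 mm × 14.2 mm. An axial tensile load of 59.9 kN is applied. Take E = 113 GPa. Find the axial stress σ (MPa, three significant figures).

83.2 MPa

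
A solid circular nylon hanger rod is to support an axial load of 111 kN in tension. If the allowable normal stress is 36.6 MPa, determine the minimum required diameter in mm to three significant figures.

62.1 mm

Required area A ≥ P/σ_allow = 111000/36.6 = 3033 mm².
For a solid circular section, d ≥ √(4A/π) = 62.14 mm.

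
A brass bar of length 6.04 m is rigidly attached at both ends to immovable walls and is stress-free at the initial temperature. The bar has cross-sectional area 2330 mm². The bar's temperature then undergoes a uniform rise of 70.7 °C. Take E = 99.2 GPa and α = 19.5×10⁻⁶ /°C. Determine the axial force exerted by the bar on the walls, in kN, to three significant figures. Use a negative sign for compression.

-319 kN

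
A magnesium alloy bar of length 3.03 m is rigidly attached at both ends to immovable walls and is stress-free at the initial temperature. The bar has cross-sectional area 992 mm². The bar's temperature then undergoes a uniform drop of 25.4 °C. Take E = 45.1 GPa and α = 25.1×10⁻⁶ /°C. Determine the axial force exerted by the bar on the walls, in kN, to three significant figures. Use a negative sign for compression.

Free thermal expansion αLΔT = 25.1e-6 · 3030 · -25.4 = -1.932 mm.
The walls impose strain ε = −(-1.932)/3030 = 6.3754e-04; σ = Eε = 45100 · 6.3754e-04 = 28.75 MPa.
Wall reaction R = σ·A = 28.75·992 = 28520 N = 28.52 kN.

28.5 kN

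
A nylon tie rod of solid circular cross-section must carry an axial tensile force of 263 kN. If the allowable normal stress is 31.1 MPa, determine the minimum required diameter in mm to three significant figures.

104 mm

Required area A ≥ P/σ_allow = 263000/31.1 = 8457 mm².
For a solid circular section, d ≥ √(4A/π) = 103.8 mm.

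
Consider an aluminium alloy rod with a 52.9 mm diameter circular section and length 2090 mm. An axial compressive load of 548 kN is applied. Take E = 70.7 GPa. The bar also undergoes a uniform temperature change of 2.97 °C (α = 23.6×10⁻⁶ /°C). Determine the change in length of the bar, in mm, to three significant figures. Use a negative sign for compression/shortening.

-7.22 mm

A = 2198 mm².
δ_mech = NL/(AE) = -548000·2090/(2198·70700) = -7.371 mm.
δ_thermal = αLΔT = 23.6e-6·2090·2.97 = 0.1465 mm.
δ = δ_mech + δ_thermal = -7.224 mm.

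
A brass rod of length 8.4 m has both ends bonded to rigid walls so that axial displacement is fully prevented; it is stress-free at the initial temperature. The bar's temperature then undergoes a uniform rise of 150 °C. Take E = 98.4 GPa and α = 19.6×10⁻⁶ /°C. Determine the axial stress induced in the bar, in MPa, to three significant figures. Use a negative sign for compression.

-289 MPa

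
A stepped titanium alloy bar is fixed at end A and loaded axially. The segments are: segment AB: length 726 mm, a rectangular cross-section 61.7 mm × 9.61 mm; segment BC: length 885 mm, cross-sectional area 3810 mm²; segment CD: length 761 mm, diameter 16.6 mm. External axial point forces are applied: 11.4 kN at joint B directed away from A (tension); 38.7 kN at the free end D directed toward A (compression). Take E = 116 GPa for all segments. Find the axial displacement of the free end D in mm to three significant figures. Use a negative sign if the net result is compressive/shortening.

-1.54 mm

Internal axial forces (sectioning from the free end, tension +): N_CD = -38.7 kN, N_BC = -38.7 kN, N_AB = -27.3 kN.
A_AB = 592.9 mm².
A_CD = 216.4 mm².
δ_AB = -27300·726/(592.9·116000) = -0.2882 mm
δ_BC = -38700·885/(3810·116000) = -0.07749 mm
δ_CD = -38700·761/(216.4·116000) = -1.173 mm
δ = Σδ_i = -1.539 mm.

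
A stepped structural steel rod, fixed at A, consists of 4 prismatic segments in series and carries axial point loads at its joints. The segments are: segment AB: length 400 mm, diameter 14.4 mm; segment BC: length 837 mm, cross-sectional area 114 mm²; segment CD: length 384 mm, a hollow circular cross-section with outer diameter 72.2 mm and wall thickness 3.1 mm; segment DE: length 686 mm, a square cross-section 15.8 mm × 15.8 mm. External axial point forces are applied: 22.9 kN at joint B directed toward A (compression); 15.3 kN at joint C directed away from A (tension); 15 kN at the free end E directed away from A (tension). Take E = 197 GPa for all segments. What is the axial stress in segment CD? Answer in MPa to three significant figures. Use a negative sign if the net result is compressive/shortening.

22.3 MPa

Internal axial forces (sectioning from the free end, tension +): N_DE = 15 kN, N_CD = 15 kN, N_BC = 30.3 kN, N_AB = 7.4 kN.
A_CD = 673 mm².
σ_CD = N_CD/A_CD = 15000/673 = 22.29 MPa.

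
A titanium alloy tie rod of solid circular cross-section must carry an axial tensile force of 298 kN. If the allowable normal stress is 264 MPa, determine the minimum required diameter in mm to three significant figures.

37.9 mm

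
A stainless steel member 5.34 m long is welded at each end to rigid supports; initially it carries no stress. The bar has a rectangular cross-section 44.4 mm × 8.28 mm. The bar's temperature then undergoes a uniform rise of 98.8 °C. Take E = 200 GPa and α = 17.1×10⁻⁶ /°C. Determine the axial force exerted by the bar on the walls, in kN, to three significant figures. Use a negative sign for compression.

-124 kN

Free thermal expansion αLΔT = 17.1e-6 · 5340 · 98.8 = 9.022 mm.
The walls impose strain ε = −(9.022)/5340 = -1.6895e-03; σ = Eε = 200000 · -1.6895e-03 = -337.9 MPa.
Wall reaction R = σ·A = -337.9·367.6 = -124200 N = -124.2 kN.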